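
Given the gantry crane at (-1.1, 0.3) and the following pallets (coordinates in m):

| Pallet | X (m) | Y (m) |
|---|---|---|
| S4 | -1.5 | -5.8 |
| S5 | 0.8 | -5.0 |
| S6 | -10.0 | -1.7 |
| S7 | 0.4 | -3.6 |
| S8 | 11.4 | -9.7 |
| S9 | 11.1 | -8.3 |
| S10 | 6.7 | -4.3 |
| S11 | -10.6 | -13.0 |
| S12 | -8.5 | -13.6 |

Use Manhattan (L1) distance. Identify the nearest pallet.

Distances from (-1.1, 0.3):
S4: |-0.4| + |-6.1| = 0.4 + 6.1 = 6.5 m
S5: |1.9| + |-5.3| = 1.9 + 5.3 = 7.2 m
S6: |-8.9| + |-2.0| = 8.9 + 2.0 = 10.9 m
S7: |1.5| + |-3.9| = 1.5 + 3.9 = 5.4 m
S8: |12.5| + |-10.0| = 12.5 + 10.0 = 22.5 m
S9: |12.2| + |-8.6| = 12.2 + 8.6 = 20.8 m
S10: |7.8| + |-4.6| = 7.8 + 4.6 = 12.4 m
S11: |-9.5| + |-13.3| = 9.5 + 13.3 = 22.8 m
S12: |-7.4| + |-13.9| = 7.4 + 13.9 = 21.3 m
Minimum: S7 at 5.4 m.

S7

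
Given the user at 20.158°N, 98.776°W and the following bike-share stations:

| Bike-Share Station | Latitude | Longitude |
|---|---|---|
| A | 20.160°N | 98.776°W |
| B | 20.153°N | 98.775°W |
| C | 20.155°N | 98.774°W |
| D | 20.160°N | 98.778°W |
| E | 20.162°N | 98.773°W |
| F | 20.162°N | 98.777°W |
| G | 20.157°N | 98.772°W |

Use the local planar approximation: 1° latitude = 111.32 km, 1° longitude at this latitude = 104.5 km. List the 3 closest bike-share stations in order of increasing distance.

Distances from 20.158°N, 98.776°W:
A: 0.223 km
B: 0.566 km
C: 0.394 km
D: 0.305 km
E: 0.545 km
F: 0.457 km
G: 0.433 km
Sorted: A (0.223 km) < D (0.305 km) < C (0.394 km) < G (0.433 km) < F (0.457 km) < …

A, D, C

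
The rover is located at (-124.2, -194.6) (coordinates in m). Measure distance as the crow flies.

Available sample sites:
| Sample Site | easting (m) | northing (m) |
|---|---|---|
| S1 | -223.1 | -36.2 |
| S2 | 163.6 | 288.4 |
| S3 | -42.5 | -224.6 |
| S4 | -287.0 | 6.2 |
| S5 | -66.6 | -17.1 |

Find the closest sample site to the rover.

Distances from (-124.2, -194.6):
S1: √((-98.9)² + (158.4)²) = √(9781.210 + 25090.560) = 186.7 m
S2: √((287.8)² + (483.0)²) = √(82828.840 + 233289.000) = 562.2 m
S3: √((81.7)² + (-30.0)²) = √(6674.890 + 900.000) = 87.0 m
S4: √((-162.8)² + (200.8)²) = √(26503.840 + 40320.640) = 258.5 m
S5: √((57.6)² + (177.5)²) = √(3317.760 + 31506.250) = 186.6 m
Minimum: S3 at 87.0 m.

S3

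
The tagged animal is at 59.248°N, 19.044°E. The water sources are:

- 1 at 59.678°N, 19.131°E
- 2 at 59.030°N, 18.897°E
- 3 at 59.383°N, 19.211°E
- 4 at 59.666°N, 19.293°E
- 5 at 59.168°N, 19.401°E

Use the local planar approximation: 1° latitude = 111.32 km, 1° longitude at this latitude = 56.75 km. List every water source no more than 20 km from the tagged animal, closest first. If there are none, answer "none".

3

Distances from 59.248°N, 19.044°E:
1: 48.122 km
2: 25.662 km
3: 17.767 km
4: 48.630 km
5: 22.131 km
Threshold 20 km: 3 (17.767 km) is within range.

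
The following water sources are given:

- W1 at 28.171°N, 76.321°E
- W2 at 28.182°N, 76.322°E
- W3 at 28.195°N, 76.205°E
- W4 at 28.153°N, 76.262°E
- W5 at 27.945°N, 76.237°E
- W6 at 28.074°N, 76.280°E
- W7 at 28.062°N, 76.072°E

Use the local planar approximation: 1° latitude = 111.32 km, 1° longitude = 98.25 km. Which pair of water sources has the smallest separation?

Pairwise distances:
W1–W2: 1.228 km
W1–W3: 11.706 km
W1–W4: 6.133 km
W1–W5: 26.477 km
W1–W6: 11.525 km
W1–W7: 27.308 km
W2–W3: 11.586 km
W2–W4: 6.721 km
W2–W5: 27.673 km
W2–W6: 12.711 km
W2–W7: 27.960 km
W3–W4: 7.295 km
W3–W5: 28.007 km
W3–W6: 15.354 km
W3–W7: 19.747 km
W4–W5: 23.284 km
W4–W6: 8.970 km
W4–W7: 21.239 km
W5–W6: 14.969 km
W5–W7: 20.795 km
W6–W7: 20.480 km
Closest pair: W1–W2 at 1.228 km.

W1 and W2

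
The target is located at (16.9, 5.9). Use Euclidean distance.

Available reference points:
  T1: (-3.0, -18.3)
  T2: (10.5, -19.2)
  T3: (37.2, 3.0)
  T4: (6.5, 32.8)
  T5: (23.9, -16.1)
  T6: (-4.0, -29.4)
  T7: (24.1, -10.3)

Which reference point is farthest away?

T6

Distances from (16.9, 5.9):
T1: 31.3
T2: 25.9
T3: 20.5
T4: 28.8
T5: 23.1
T6: 41.0
T7: 17.7
Maximum: T6 at 41.0.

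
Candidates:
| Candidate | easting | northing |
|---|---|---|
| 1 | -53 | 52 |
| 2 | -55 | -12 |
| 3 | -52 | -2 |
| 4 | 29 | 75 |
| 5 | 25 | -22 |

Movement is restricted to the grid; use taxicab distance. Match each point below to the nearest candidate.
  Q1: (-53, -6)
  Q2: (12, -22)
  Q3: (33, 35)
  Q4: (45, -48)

Q1 at (-53, -6):
  1: 58
  2: 8
  3: 5
  4: 163
  5: 94
  → nearest: 3 (5)
Q2 at (12, -22):
  1: 139
  2: 77
  3: 84
  4: 114
  5: 13
  → nearest: 5 (13)
Q3 at (33, 35):
  1: 103
  2: 135
  3: 122
  4: 44
  5: 65
  → nearest: 4 (44)
Q4 at (45, -48):
  1: 198
  2: 136
  3: 143
  4: 139
  5: 46
  → nearest: 5 (46)

Q1→3; Q2→5; Q3→4; Q4→5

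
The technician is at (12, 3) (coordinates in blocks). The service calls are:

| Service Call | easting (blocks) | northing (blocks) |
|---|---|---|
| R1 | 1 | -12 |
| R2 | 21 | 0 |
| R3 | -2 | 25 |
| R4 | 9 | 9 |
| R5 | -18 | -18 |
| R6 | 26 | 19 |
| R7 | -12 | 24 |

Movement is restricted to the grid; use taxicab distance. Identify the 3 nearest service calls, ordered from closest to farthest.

Distances from (12, 3):
R1: |-11| + |-15| = 11 + 15 = 26 blocks
R2: |9| + |-3| = 9 + 3 = 12 blocks
R3: |-14| + |22| = 14 + 22 = 36 blocks
R4: |-3| + |6| = 3 + 6 = 9 blocks
R5: |-30| + |-21| = 30 + 21 = 51 blocks
R6: |14| + |16| = 14 + 16 = 30 blocks
R7: |-24| + |21| = 24 + 21 = 45 blocks
Sorted: R4 (9 blocks) < R2 (12 blocks) < R1 (26 blocks) < R6 (30 blocks) < R3 (36 blocks) < …

R4, R2, R1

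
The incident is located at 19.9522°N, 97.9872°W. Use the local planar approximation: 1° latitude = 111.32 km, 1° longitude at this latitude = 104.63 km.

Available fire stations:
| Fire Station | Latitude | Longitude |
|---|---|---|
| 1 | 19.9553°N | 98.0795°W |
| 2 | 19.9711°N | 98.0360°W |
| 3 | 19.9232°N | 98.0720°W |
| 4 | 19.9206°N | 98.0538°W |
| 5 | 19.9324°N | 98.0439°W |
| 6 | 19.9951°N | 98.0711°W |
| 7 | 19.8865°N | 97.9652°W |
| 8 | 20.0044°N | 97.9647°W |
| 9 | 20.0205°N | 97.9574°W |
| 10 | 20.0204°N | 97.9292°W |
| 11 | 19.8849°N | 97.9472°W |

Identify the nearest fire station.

Distances from 19.9522°N, 97.9872°W:
1: 9.6635 km
2: 5.5224 km
3: 9.4417 km
4: 7.8059 km
5: 6.3287 km
6: 9.9934 km
7: 7.6674 km
8: 6.2697 km
9: 8.2176 km
10: 9.7194 km
11: 8.5816 km
Minimum: 2 at 5.5224 km.

2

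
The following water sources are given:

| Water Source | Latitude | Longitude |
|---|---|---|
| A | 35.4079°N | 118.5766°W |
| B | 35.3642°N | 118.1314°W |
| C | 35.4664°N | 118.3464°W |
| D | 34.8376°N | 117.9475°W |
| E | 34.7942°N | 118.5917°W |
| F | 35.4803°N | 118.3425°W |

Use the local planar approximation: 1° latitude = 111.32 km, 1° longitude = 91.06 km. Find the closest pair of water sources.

C and F

Pairwise distances:
C–F: √((0.0139·111.32)² + (0.0039·91.06)²) = √(2.394286 + 0.126120) = 1.5876 km
A–C: √((0.0585·111.32)² + (0.2302·91.06)²) = √(42.409009 + 439.405947) = 21.9503 km
B–C: √((0.1022·111.32)² + (-0.2150·91.06)²) = √(129.433945 + 383.294168) = 22.6435 km
A–F: √((0.0724·111.32)² + (0.2341·91.06)²) = √(64.956636 + 454.420714) = 22.7899 km
B–F: √((0.1161·111.32)² + (-0.2111·91.06)²) = √(167.036290 + 369.514733) = 23.1636 km
A–B: √((-0.0437·111.32)² + (0.4452·91.06)²) = √(23.665150 + 1643.484465) = 40.8307 km
D–E: √((-0.0434·111.32)² + (-0.6442·91.06)²) = √(23.341344 + 3441.095557) = 58.8595 km
B–D: √((-0.5266·111.32)² + (0.1839·91.06)²) = √(3436.434772 + 280.426306) = 60.9661 km
A–E: √((-0.6137·111.32)² + (-0.0151·91.06)²) = √(4667.223966 + 1.890642) = 68.3309 km
B–E: √((-0.5700·111.32)² + (-0.4603·91.06)²) = √(4026.207066 + 1756.860351) = 76.0465 km
C–E: √((-0.6722·111.32)² + (-0.2453·91.06)²) = √(5599.424737 + 498.942373) = 78.0920 km
C–D: √((-0.6288·111.32)² + (0.3989·91.06)²) = √(4899.722244 + 1319.420916) = 78.8615 km
E–F: √((0.6861·111.32)² + (0.2492·91.06)²) = √(5833.392971 + 514.933762) = 79.6764 km
D–F: √((0.6427·111.32)² + (-0.3950·91.06)²) = √(5118.739110 + 1293.747380) = 80.0780 km
A–D: √((-0.5703·111.32)² + (0.6291·91.06)²) = √(4030.446294 + 3281.668152) = 85.5109 km
Closest pair: C–F at 1.5876 km.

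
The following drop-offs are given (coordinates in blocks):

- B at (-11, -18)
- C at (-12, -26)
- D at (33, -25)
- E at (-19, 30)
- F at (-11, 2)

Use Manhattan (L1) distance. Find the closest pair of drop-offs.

B and C

Pairwise distances:
B–C: 9 blocks
B–F: 20 blocks
C–F: 29 blocks
E–F: 36 blocks
C–D: 46 blocks
B–D: 51 blocks
B–E: 56 blocks
C–E: 63 blocks
D–F: 71 blocks
D–E: 107 blocks
Closest pair: B–C at 9 blocks.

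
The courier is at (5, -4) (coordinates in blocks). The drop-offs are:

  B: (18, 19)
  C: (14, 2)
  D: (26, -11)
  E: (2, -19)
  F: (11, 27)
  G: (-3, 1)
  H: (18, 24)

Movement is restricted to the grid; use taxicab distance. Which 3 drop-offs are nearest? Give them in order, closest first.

Distances from (5, -4):
B: |13| + |23| = 13 + 23 = 36 blocks
C: |9| + |6| = 9 + 6 = 15 blocks
D: |21| + |-7| = 21 + 7 = 28 blocks
E: |-3| + |-15| = 3 + 15 = 18 blocks
F: |6| + |31| = 6 + 31 = 37 blocks
G: |-8| + |5| = 8 + 5 = 13 blocks
H: |13| + |28| = 13 + 28 = 41 blocks
Sorted: G (13 blocks) < C (15 blocks) < E (18 blocks) < D (28 blocks) < B (36 blocks) < …

G, C, E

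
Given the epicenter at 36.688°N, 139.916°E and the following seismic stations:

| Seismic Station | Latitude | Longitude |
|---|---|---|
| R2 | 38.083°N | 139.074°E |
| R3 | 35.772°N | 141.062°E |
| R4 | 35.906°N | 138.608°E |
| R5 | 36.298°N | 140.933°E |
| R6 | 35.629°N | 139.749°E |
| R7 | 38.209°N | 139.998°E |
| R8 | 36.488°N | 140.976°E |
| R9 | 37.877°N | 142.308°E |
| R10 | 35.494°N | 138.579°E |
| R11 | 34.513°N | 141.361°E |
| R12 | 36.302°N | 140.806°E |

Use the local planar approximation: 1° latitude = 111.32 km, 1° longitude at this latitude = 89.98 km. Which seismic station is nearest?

R12

Distances from 36.688°N, 139.916°E:
R2: √((1.395·111.32)² + (-0.842·89.98)²) = √(24115.41891 + 5740.05641) = 172.787 km
R3: √((-0.916·111.32)² + (1.146·89.98)²) = √(10397.70143 + 10633.13219) = 145.020 km
R4: √((-0.782·111.32)² + (-1.308·89.98)²) = √(7578.09249 + 13851.83997) = 146.390 km
R5: √((-0.390·111.32)² + (1.017·89.98)²) = √(1884.84486 + 8374.01787) = 101.286 km
R6: √((-1.059·111.32)² + (-0.167·89.98)²) = √(13897.55225 + 225.80051) = 118.842 km
R7: √((1.521·111.32)² + (0.082·89.98)²) = √(28668.49031 + 54.44020) = 169.478 km
R8: √((-0.200·111.32)² + (1.060·89.98)²) = √(495.68570 + 9097.11549) = 97.943 km
R9: √((1.189·111.32)² + (2.392·89.98)²) = √(17519.03195 + 46324.88270) = 252.674 km
R10: √((-1.194·111.32)² + (-1.337·89.98)²) = √(17666.68432 + 14472.87437) = 179.275 km
R11: √((-2.175·111.32)² + (1.445·89.98)²) = √(58622.57864 + 16905.48645) = 274.824 km
R12: √((-0.386·111.32)² + (0.890·89.98)²) = √(1846.37965 + 6413.15876) = 90.882 km
Minimum: R12 at 90.882 km.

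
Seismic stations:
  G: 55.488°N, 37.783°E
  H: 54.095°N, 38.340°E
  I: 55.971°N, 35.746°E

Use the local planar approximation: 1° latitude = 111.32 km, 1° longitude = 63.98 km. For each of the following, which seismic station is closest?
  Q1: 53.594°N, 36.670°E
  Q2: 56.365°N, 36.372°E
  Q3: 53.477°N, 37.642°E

Q1 at 53.594°N, 36.670°E:
  G: √((1.894·111.32)² + (1.113·63.98)²) = √(44453.53933 + 5070.82707) = 222.541 km
  H: √((0.501·111.32)² + (1.670·63.98)²) = √(3110.44013 + 11416.19593) = 120.526 km
  I: √((2.377·111.32)² + (-0.924·63.98)²) = √(70017.20315 + 3494.88117) = 271.131 km
  → nearest: H (120.526 km)
Q2 at 56.365°N, 36.372°E:
  G: √((-0.877·111.32)² + (1.411·63.98)²) = √(9531.15609 + 8149.71645) = 132.969 km
  H: √((-2.270·111.32)² + (1.968·63.98)²) = √(63855.47057 + 15853.99291) = 282.329 km
  I: √((-0.394·111.32)² + (-0.626·63.98)²) = √(1923.70662 + 1604.12105) = 59.396 km
  → nearest: I (59.396 km)
Q3 at 53.477°N, 37.642°E:
  G: √((2.011·111.32)² + (0.141·63.98)²) = √(50115.32331 + 81.38169) = 224.046 km
  H: √((0.618·111.32)² + (0.698·63.98)²) = √(4732.85659 + 1994.34054) = 82.019 km
  I: √((2.494·111.32)² + (-1.896·63.98)²) = √(77079.57185 + 14715.16504) = 302.976 km
  → nearest: H (82.019 km)

Q1→H; Q2→I; Q3→H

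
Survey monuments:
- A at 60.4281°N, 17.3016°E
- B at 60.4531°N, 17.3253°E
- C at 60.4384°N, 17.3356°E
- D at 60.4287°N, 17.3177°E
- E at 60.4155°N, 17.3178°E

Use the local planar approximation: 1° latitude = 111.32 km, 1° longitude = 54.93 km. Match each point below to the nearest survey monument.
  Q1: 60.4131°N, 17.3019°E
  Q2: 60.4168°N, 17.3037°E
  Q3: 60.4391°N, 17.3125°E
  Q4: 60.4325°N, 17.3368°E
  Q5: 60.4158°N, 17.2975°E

Q1 at 60.4131°N, 17.3019°E:
  A: √((0.0150·111.32)² + (-0.0003·54.93)²) = √(2.788232 + 0.000272) = 1.6699 km
  B: √((0.0400·111.32)² + (0.0234·54.93)²) = √(19.827428 + 1.652155) = 4.6346 km
  C: √((0.0253·111.32)² + (0.0337·54.93)²) = √(7.932086 + 3.426723) = 3.3703 km
  D: √((0.0156·111.32)² + (0.0158·54.93)²) = √(3.015752 + 0.753240) = 1.9414 km
  E: √((0.0024·111.32)² + (0.0159·54.93)²) = √(0.071379 + 0.762805) = 0.9133 km
  → nearest: E (0.9133 km)
Q2 at 60.4168°N, 17.3037°E:
  A: √((0.0113·111.32)² + (-0.0021·54.93)²) = √(1.582353 + 0.013306) = 1.2632 km
  B: √((0.0363·111.32)² + (0.0216·54.93)²) = √(16.329002 + 1.407754) = 4.2115 km
  C: √((0.0216·111.32)² + (0.0319·54.93)²) = √(5.781678 + 3.070440) = 2.9753 km
  D: √((0.0119·111.32)² + (0.0140·54.93)²) = √(1.754851 + 0.591392) = 1.5317 km
  E: √((-0.0013·111.32)² + (0.0141·54.93)²) = √(0.020943 + 0.599870) = 0.7879 km
  → nearest: E (0.7879 km)
Q3 at 60.4391°N, 17.3125°E:
  A: √((-0.0110·111.32)² + (-0.0109·54.93)²) = √(1.499449 + 0.358486) = 1.3631 km
  B: √((0.0140·111.32)² + (0.0128·54.93)²) = √(2.428860 + 0.494355) = 1.7097 km
  C: √((-0.0007·111.32)² + (0.0231·54.93)²) = √(0.006072 + 1.610064) = 1.2713 km
  D: √((-0.0104·111.32)² + (0.0052·54.93)²) = √(1.340334 + 0.081588) = 1.1924 km
  E: √((-0.0236·111.32)² + (0.0053·54.93)²) = √(6.901928 + 0.084756) = 2.6432 km
  → nearest: D (1.1924 km)
Q4 at 60.4325°N, 17.3368°E:
  A: √((-0.0044·111.32)² + (-0.0352·54.93)²) = √(0.239912 + 3.738561) = 1.9946 km
  B: √((0.0206·111.32)² + (-0.0115·54.93)²) = √(5.258730 + 0.399039) = 2.3786 km
  C: √((0.0059·111.32)² + (-0.0012·54.93)²) = √(0.431370 + 0.004345) = 0.6601 km
  D: √((-0.0038·111.32)² + (-0.0191·54.93)²) = √(0.178943 + 1.100743) = 1.1312 km
  E: √((-0.0170·111.32)² + (-0.0190·54.93)²) = √(3.581329 + 1.089247) = 2.1612 km
  → nearest: C (0.6601 km)
Q5 at 60.4158°N, 17.2975°E:
  A: √((0.0123·111.32)² + (0.0041·54.93)²) = √(1.874807 + 0.050721) = 1.3876 km
  B: √((0.0373·111.32)² + (0.0278·54.93)²) = √(17.241064 + 2.331894) = 4.4241 km
  C: √((0.0226·111.32)² + (0.0381·54.93)²) = √(6.329411 + 4.379950) = 3.2725 km
  D: √((0.0129·111.32)² + (0.0202·54.93)²) = √(2.062176 + 1.231181) = 1.8148 km
  E: √((-0.0003·111.32)² + (0.0203·54.93)²) = √(0.001115 + 1.243401) = 1.1156 km
  → nearest: E (1.1156 km)

Q1→E; Q2→E; Q3→D; Q4→C; Q5→E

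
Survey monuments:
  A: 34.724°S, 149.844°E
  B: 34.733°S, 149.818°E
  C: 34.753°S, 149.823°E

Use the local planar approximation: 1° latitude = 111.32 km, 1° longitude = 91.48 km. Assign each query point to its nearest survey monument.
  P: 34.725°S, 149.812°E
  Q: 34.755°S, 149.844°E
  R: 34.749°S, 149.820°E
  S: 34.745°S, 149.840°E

P→B; Q→C; R→C; S→C

P at 34.725°S, 149.812°E:
  A: 2.929 km
  B: 1.046 km
  C: 3.275 km
  → nearest: B (1.046 km)
Q at 34.755°S, 149.844°E:
  A: 3.451 km
  B: 3.414 km
  C: 1.934 km
  → nearest: C (1.934 km)
R at 34.749°S, 149.820°E:
  A: 3.545 km
  B: 1.790 km
  C: 0.523 km
  → nearest: C (0.523 km)
S at 34.745°S, 149.840°E:
  A: 2.366 km
  B: 2.416 km
  C: 1.792 km
  → nearest: C (1.792 km)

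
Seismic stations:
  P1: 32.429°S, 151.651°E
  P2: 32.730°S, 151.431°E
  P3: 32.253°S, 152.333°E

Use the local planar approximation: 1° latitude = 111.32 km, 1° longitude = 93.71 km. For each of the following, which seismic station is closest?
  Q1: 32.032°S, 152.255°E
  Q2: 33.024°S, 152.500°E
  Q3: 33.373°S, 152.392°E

Q1 at 32.032°S, 152.255°E:
  P1: √((-0.397·111.32)² + (-0.604·93.71)²) = √(1953.11317 + 3203.65509) = 71.811 km
  P2: √((-0.698·111.32)² + (-0.824·93.71)²) = √(6037.50135 + 5962.47127) = 109.544 km
  P3: √((-0.221·111.32)² + (0.078·93.71)²) = √(605.24463 + 53.42704) = 25.665 km
  → nearest: P3 (25.665 km)
Q2 at 33.024°S, 152.500°E:
  P1: √((0.595·111.32)² + (-0.849·93.71)²) = √(4387.12821 + 6329.76018) = 103.522 km
  P2: √((0.294·111.32)² + (-1.069·93.71)²) = √(1071.12722 + 10035.22897) = 105.387 km
  P3: √((0.771·111.32)² + (-0.167·93.71)²) = √(7366.39752 + 244.90904) = 87.243 km
  → nearest: P3 (87.243 km)
Q3 at 33.373°S, 152.392°E:
  P1: √((0.944·111.32)² + (-0.741·93.71)²) = √(11043.08421 + 4821.79000) = 125.956 km
  P2: √((0.643·111.32)² + (-0.961·93.71)²) = √(5123.51888 + 8109.95886) = 115.037 km
  P3: √((1.120·111.32)² + (-0.059·93.71)²) = √(15544.70343 + 30.56862) = 124.801 km
  → nearest: P2 (115.037 km)

Q1→P3; Q2→P3; Q3→P2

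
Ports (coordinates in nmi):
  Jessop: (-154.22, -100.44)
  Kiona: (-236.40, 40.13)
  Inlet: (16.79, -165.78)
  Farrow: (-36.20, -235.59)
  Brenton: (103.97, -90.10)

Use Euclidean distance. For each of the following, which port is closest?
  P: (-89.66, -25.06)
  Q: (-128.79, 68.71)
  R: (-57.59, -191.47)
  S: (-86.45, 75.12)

P at (-89.66, -25.06):
  Jessop: √((-64.56)² + (-75.38)²) = √(4167.9936 + 5682.1444) = 99.25 nmi
  Kiona: √((-146.74)² + (65.19)²) = √(21532.6276 + 4249.7361) = 160.57 nmi
  Inlet: √((106.45)² + (-140.72)²) = √(11331.6025 + 19802.1184) = 176.45 nmi
  Farrow: √((53.46)² + (-210.53)²) = √(2857.9716 + 44322.8809) = 217.21 nmi
  Brenton: √((193.63)² + (-65.04)²) = √(37492.5769 + 4230.2016) = 204.26 nmi
  → nearest: Jessop (99.25 nmi)
Q at (-128.79, 68.71):
  Jessop: √((-25.43)² + (-169.15)²) = √(646.6849 + 28611.7225) = 171.05 nmi
  Kiona: √((-107.61)² + (-28.58)²) = √(11579.9121 + 816.8164) = 111.34 nmi
  Inlet: √((145.58)² + (-234.49)²) = √(21193.5364 + 54985.5601) = 276.01 nmi
  Farrow: √((92.59)² + (-304.30)²) = √(8572.9081 + 92598.4900) = 318.07 nmi
  Brenton: √((232.76)² + (-158.81)²) = √(54177.2176 + 25220.6161) = 281.78 nmi
  → nearest: Kiona (111.34 nmi)
R at (-57.59, -191.47):
  Jessop: √((-96.63)² + (91.03)²) = √(9337.3569 + 8286.4609) = 132.75 nmi
  Kiona: √((-178.81)² + (231.60)²) = √(31973.0161 + 53638.5600) = 292.59 nmi
  Inlet: √((74.38)² + (25.69)²) = √(5532.3844 + 659.9761) = 78.69 nmi
  Farrow: √((21.39)² + (-44.12)²) = √(457.5321 + 1946.5744) = 49.03 nmi
  Brenton: √((161.56)² + (101.37)²) = √(26101.6336 + 10275.8769) = 190.73 nmi
  → nearest: Farrow (49.03 nmi)
S at (-86.45, 75.12):
  Jessop: √((-67.77)² + (-175.56)²) = √(4592.7729 + 30821.3136) = 188.19 nmi
  Kiona: √((-149.95)² + (-34.99)²) = √(22485.0025 + 1224.3001) = 153.98 nmi
  Inlet: √((103.24)² + (-240.90)²) = √(10658.4976 + 58032.8100) = 262.09 nmi
  Farrow: √((50.25)² + (-310.71)²) = √(2525.0625 + 96540.7041) = 314.75 nmi
  Brenton: √((190.42)² + (-165.22)²) = √(36259.7764 + 27297.6484) = 252.11 nmi
  → nearest: Kiona (153.98 nmi)

P→Jessop; Q→Kiona; R→Farrow; S→Kiona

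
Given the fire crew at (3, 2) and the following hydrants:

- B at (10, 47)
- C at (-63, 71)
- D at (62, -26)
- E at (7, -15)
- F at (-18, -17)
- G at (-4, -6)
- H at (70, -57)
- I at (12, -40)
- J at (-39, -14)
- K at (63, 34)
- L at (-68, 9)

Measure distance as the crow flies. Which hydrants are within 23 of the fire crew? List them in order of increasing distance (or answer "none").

Distances from (3, 2):
B: √((7)² + (45)²) = √(49.000 + 2025.000) = 45.5
C: √((-66)² + (69)²) = √(4356.000 + 4761.000) = 95.5
D: √((59)² + (-28)²) = √(3481.000 + 784.000) = 65.3
E: √((4)² + (-17)²) = √(16.000 + 289.000) = 17.5
F: √((-21)² + (-19)²) = √(441.000 + 361.000) = 28.3
G: √((-7)² + (-8)²) = √(49.000 + 64.000) = 10.6
H: √((67)² + (-59)²) = √(4489.000 + 3481.000) = 89.3
I: √((9)² + (-42)²) = √(81.000 + 1764.000) = 43.0
J: √((-42)² + (-16)²) = √(1764.000 + 256.000) = 44.9
K: √((60)² + (32)²) = √(3600.000 + 1024.000) = 68.0
L: √((-71)² + (7)²) = √(5041.000 + 49.000) = 71.3
Threshold 23: G (10.6), E (17.5) are within range.

G, E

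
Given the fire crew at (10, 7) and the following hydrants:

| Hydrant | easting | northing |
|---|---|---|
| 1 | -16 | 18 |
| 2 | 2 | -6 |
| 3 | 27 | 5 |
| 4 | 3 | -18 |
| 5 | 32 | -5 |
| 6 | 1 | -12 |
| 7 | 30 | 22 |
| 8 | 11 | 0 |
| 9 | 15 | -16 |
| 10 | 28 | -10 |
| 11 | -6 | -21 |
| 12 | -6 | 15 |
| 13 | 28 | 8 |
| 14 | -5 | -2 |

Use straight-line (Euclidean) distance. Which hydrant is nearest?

8

Distances from (10, 7):
1: √((-26)² + (11)²) = √(676.000 + 121.000) = 28.2
2: √((-8)² + (-13)²) = √(64.000 + 169.000) = 15.3
3: √((17)² + (-2)²) = √(289.000 + 4.000) = 17.1
4: √((-7)² + (-25)²) = √(49.000 + 625.000) = 26.0
5: √((22)² + (-12)²) = √(484.000 + 144.000) = 25.1
6: √((-9)² + (-19)²) = √(81.000 + 361.000) = 21.0
7: √((20)² + (15)²) = √(400.000 + 225.000) = 25.0
8: √((1)² + (-7)²) = √(1.000 + 49.000) = 7.1
9: √((5)² + (-23)²) = √(25.000 + 529.000) = 23.5
10: √((18)² + (-17)²) = √(324.000 + 289.000) = 24.8
11: √((-16)² + (-28)²) = √(256.000 + 784.000) = 32.2
12: √((-16)² + (8)²) = √(256.000 + 64.000) = 17.9
13: √((18)² + (1)²) = √(324.000 + 1.000) = 18.0
14: √((-15)² + (-9)²) = √(225.000 + 81.000) = 17.5
Minimum: 8 at 7.1.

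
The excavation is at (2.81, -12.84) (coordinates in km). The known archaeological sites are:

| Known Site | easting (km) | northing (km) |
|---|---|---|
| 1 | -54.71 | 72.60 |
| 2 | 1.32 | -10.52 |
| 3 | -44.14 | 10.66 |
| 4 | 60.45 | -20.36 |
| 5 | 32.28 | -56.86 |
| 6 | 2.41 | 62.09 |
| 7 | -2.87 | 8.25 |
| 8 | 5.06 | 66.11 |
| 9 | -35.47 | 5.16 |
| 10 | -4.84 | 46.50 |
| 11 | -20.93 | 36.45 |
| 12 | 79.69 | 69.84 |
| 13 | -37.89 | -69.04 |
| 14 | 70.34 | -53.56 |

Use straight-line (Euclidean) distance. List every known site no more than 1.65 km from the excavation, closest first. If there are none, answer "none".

none

Distances from (2.81, -12.84):
1: √((-57.52)² + (85.44)²) = √(3308.5504 + 7299.9936) = 103.00 km
2: √((-1.49)² + (2.32)²) = √(2.2201 + 5.3824) = 2.76 km
3: √((-46.95)² + (23.50)²) = √(2204.3025 + 552.2500) = 52.50 km
4: √((57.64)² + (-7.52)²) = √(3322.3696 + 56.5504) = 58.13 km
5: √((29.47)² + (-44.02)²) = √(868.4809 + 1937.7604) = 52.97 km
6: √((-0.40)² + (74.93)²) = √(0.1600 + 5614.5049) = 74.93 km
7: √((-5.68)² + (21.09)²) = √(32.2624 + 444.7881) = 21.84 km
8: √((2.25)² + (78.95)²) = √(5.0625 + 6233.1025) = 78.98 km
9: √((-38.28)² + (18.00)²) = √(1465.3584 + 324.0000) = 42.30 km
10: √((-7.65)² + (59.34)²) = √(58.5225 + 3521.2356) = 59.83 km
11: √((-23.74)² + (49.29)²) = √(563.5876 + 2429.5041) = 54.71 km
12: √((76.88)² + (82.68)²) = √(5910.5344 + 6835.9824) = 112.90 km
13: √((-40.70)² + (-56.20)²) = √(1656.4900 + 3158.4400) = 69.39 km
14: √((67.53)² + (-40.72)²) = √(4560.3009 + 1658.1184) = 78.86 km
Threshold 1.65 km: none within range.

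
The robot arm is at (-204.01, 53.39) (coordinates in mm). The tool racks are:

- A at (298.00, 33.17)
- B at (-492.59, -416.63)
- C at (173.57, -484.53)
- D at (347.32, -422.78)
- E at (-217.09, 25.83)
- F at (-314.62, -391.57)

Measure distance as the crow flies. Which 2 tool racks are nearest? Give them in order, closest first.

E, F

Distances from (-204.01, 53.39):
A: √((502.01)² + (-20.22)²) = √(252014.0401 + 408.8484) = 502.42 mm
B: √((-288.58)² + (-470.02)²) = √(83278.4164 + 220918.8004) = 551.54 mm
C: √((377.58)² + (-537.92)²) = √(142566.6564 + 289357.9264) = 657.21 mm
D: √((551.33)² + (-476.17)²) = √(303964.7689 + 226737.8689) = 728.49 mm
E: √((-13.08)² + (-27.56)²) = √(171.0864 + 759.5536) = 30.51 mm
F: √((-110.61)² + (-444.96)²) = √(12234.5721 + 197989.4016) = 458.50 mm
Sorted: E (30.51 mm) < F (458.50 mm) < A (502.42 mm) < B (551.54 mm) < …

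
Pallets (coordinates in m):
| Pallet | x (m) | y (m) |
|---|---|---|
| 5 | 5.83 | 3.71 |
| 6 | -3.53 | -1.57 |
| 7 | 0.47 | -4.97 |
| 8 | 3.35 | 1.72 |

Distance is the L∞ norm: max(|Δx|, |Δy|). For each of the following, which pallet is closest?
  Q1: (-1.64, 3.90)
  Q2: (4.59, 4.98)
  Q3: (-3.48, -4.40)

Q1→8; Q2→5; Q3→6

Q1 at (-1.64, 3.90):
  5: max(|7.47|, |-0.19|) = 7.47 m
  6: max(|-1.89|, |-5.47|) = 5.47 m
  7: max(|2.11|, |-8.87|) = 8.87 m
  8: max(|4.99|, |-2.18|) = 4.99 m
  → nearest: 8 (4.99 m)
Q2 at (4.59, 4.98):
  5: max(|1.24|, |-1.27|) = 1.27 m
  6: max(|-8.12|, |-6.55|) = 8.12 m
  7: max(|-4.12|, |-9.95|) = 9.95 m
  8: max(|-1.24|, |-3.26|) = 3.26 m
  → nearest: 5 (1.27 m)
Q3 at (-3.48, -4.40):
  5: max(|9.31|, |8.11|) = 9.31 m
  6: max(|-0.05|, |2.83|) = 2.83 m
  7: max(|3.95|, |-0.57|) = 3.95 m
  8: max(|6.83|, |6.12|) = 6.83 m
  → nearest: 6 (2.83 m)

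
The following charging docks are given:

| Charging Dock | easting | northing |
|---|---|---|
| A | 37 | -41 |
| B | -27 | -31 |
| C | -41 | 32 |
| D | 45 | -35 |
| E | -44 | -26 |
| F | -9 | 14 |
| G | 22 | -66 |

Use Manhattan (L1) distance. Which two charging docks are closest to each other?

A and D

Pairwise distances:
A–D: 14
B–E: 22
A–G: 40
C–F: 50
D–G: 54
C–E: 61
B–F: 63
A–B: 74
E–F: 75
B–D: 76
B–C: 77
B–G: 84
A–E: 96
D–E: 98
A–F: 101
D–F: 103
E–G: 106
F–G: 111
A–C: 151
C–D: 153
C–G: 161
Closest pair: A–D at 14.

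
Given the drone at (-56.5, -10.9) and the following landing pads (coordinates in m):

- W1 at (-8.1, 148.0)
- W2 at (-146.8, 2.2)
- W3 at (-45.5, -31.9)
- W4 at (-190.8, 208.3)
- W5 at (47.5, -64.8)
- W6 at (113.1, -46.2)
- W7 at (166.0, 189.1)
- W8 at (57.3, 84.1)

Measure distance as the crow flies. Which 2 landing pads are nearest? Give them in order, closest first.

W3, W2

Distances from (-56.5, -10.9):
W1: √((48.4)² + (158.9)²) = √(2342.560 + 25249.210) = 166.1 m
W2: √((-90.3)² + (13.1)²) = √(8154.090 + 171.610) = 91.2 m
W3: √((11.0)² + (-21.0)²) = √(121.000 + 441.000) = 23.7 m
W4: √((-134.3)² + (219.2)²) = √(18036.490 + 48048.640) = 257.1 m
W5: √((104.0)² + (-53.9)²) = √(10816.000 + 2905.210) = 117.1 m
W6: √((169.6)² + (-35.3)²) = √(28764.160 + 1246.090) = 173.2 m
W7: √((222.5)² + (200.0)²) = √(49506.250 + 40000.000) = 299.2 m
W8: √((113.8)² + (95.0)²) = √(12950.440 + 9025.000) = 148.2 m
Sorted: W3 (23.7 m) < W2 (91.2 m) < W5 (117.1 m) < W8 (148.2 m) < …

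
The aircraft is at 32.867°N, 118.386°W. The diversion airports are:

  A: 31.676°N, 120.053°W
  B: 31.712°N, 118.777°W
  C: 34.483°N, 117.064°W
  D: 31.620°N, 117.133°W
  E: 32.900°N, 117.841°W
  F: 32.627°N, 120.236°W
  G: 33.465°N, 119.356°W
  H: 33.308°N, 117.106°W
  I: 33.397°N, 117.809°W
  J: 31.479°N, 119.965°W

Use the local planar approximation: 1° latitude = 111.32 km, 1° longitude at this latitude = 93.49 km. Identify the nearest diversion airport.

E

Distances from 32.867°N, 118.386°W:
A: 204.613 km
B: 133.670 km
C: 218.259 km
D: 181.638 km
E: 51.084 km
F: 175.008 km
G: 112.496 km
H: 129.346 km
I: 79.943 km
J: 213.696 km
Minimum: E at 51.084 km.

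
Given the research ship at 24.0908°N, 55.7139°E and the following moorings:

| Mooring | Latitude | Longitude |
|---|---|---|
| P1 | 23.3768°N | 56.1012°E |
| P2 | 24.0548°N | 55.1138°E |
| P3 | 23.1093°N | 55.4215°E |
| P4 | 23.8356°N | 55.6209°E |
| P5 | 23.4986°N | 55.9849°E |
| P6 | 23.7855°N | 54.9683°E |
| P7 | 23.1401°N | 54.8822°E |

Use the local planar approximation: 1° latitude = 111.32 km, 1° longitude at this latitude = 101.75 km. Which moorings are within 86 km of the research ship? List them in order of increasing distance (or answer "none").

Distances from 24.0908°N, 55.7139°E:
P1: 88.7155 km
P2: 61.1915 km
P3: 113.2389 km
P4: 29.9434 km
P5: 71.4582 km
P6: 83.1295 km
P7: 135.5060 km
Threshold 86 km: P4 (29.9434 km), P2 (61.1915 km), P5 (71.4582 km), P6 (83.1295 km) are within range.

P4, P2, P5, P6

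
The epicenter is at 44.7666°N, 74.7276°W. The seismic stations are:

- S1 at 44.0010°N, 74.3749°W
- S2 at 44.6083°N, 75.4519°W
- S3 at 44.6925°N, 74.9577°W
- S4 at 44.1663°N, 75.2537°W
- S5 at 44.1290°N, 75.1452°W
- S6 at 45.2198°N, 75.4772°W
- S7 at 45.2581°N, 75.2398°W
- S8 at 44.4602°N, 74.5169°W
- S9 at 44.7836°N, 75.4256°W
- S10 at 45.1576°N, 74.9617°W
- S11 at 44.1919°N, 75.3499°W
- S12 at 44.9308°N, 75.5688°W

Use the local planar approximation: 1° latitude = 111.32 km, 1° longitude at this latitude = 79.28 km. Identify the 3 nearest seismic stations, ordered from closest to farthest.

Distances from 44.7666°N, 74.7276°W:
S1: 89.6964 km
S2: 60.0656 km
S3: 20.0206 km
S4: 78.7737 km
S5: 78.3193 km
S6: 77.9548 km
S7: 68.1362 km
S8: 37.9792 km
S9: 55.3698 km
S10: 47.3178 km
S11: 80.7893 km
S12: 69.1499 km
Sorted: S3 (20.0206 km) < S8 (37.9792 km) < S10 (47.3178 km) < S9 (55.3698 km) < S2 (60.0656 km) < …

S3, S8, S10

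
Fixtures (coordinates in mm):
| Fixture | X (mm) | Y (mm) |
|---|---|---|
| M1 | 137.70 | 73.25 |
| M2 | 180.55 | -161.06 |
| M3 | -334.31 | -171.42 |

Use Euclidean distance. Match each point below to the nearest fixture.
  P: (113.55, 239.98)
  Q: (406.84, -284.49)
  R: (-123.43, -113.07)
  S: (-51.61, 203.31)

P→M1; Q→M2; R→M3; S→M1

P at (113.55, 239.98):
  M1: 168.47 mm
  M2: 406.60 mm
  M3: 608.14 mm
  → nearest: M1 (168.47 mm)
Q at (406.84, -284.49):
  M1: 447.68 mm
  M2: 257.76 mm
  M3: 749.73 mm
  → nearest: M2 (257.76 mm)
R at (-123.43, -113.07):
  M1: 320.79 mm
  M2: 307.74 mm
  M3: 218.80 mm
  → nearest: M3 (218.80 mm)
S at (-51.61, 203.31):
  M1: 229.68 mm
  M2: 432.05 mm
  M3: 469.41 mm
  → nearest: M1 (229.68 mm)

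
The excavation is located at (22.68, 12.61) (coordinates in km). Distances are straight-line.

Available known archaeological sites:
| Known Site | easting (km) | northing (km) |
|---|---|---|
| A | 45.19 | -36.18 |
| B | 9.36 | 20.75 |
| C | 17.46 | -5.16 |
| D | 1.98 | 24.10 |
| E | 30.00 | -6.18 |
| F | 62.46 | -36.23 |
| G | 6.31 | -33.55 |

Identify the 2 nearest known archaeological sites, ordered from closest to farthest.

B, C

Distances from (22.68, 12.61):
A: √((22.51)² + (-48.79)²) = √(506.7001 + 2380.4641) = 53.73 km
B: √((-13.32)² + (8.14)²) = √(177.4224 + 66.2596) = 15.61 km
C: √((-5.22)² + (-17.77)²) = √(27.2484 + 315.7729) = 18.52 km
D: √((-20.70)² + (11.49)²) = √(428.4900 + 132.0201) = 23.68 km
E: √((7.32)² + (-18.79)²) = √(53.5824 + 353.0641) = 20.17 km
F: √((39.78)² + (-48.84)²) = √(1582.4484 + 2385.3456) = 62.99 km
G: √((-16.37)² + (-46.16)²) = √(267.9769 + 2130.7456) = 48.98 km
Sorted: B (15.61 km) < C (18.52 km) < E (20.17 km) < D (23.68 km) < …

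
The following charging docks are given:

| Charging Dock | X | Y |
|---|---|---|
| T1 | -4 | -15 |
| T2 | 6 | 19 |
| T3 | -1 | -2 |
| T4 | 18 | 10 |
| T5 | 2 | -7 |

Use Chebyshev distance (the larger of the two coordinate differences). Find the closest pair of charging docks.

T3 and T5

Pairwise distances:
T1–T2: max(|10|, |34|) = 34
T1–T3: max(|3|, |13|) = 13
T1–T4: max(|22|, |25|) = 25
T1–T5: max(|6|, |8|) = 8
T2–T3: max(|-7|, |-21|) = 21
T2–T4: max(|12|, |-9|) = 12
T2–T5: max(|-4|, |-26|) = 26
T3–T4: max(|19|, |12|) = 19
T3–T5: max(|3|, |-5|) = 5
T4–T5: max(|-16|, |-17|) = 17
Closest pair: T3–T5 at 5.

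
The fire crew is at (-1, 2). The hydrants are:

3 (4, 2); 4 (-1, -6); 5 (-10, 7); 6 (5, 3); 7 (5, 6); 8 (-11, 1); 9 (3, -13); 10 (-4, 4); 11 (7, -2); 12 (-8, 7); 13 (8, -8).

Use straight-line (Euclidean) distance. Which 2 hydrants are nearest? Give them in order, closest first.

10, 3

Distances from (-1, 2):
3: √((5)² + (0)²) = √(25.000 + 0.000) = 5.0
4: √((0)² + (-8)²) = √(0.000 + 64.000) = 8.0
5: √((-9)² + (5)²) = √(81.000 + 25.000) = 10.3
6: √((6)² + (1)²) = √(36.000 + 1.000) = 6.1
7: √((6)² + (4)²) = √(36.000 + 16.000) = 7.2
8: √((-10)² + (-1)²) = √(100.000 + 1.000) = 10.0
9: √((4)² + (-15)²) = √(16.000 + 225.000) = 15.5
10: √((-3)² + (2)²) = √(9.000 + 4.000) = 3.6
11: √((8)² + (-4)²) = √(64.000 + 16.000) = 8.9
12: √((-7)² + (5)²) = √(49.000 + 25.000) = 8.6
13: √((9)² + (-10)²) = √(81.000 + 100.000) = 13.5
Sorted: 10 (3.6) < 3 (5.0) < 6 (6.1) < 7 (7.2) < …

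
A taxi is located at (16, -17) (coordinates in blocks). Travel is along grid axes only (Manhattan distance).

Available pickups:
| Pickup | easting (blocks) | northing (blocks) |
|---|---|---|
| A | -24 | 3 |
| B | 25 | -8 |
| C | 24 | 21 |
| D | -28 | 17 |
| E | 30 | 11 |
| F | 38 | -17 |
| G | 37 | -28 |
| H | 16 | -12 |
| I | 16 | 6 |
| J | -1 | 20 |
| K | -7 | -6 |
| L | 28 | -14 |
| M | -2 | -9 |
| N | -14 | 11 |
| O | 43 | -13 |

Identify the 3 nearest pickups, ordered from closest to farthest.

Distances from (16, -17):
A: 60 blocks
B: 18 blocks
C: 46 blocks
D: 78 blocks
E: 42 blocks
F: 22 blocks
G: 32 blocks
H: 5 blocks
I: 23 blocks
J: 54 blocks
K: 34 blocks
L: 15 blocks
M: 26 blocks
N: 58 blocks
O: 31 blocks
Sorted: H (5 blocks) < L (15 blocks) < B (18 blocks) < F (22 blocks) < I (23 blocks) < …

H, L, B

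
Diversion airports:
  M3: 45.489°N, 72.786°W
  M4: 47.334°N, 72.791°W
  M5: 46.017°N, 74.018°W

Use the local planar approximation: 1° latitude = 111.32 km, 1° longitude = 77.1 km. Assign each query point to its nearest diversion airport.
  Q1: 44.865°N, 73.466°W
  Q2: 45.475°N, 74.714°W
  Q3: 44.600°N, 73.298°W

Q1 at 44.865°N, 73.466°W:
  M3: 87.028 km
  M4: 279.733 km
  M5: 135.118 km
  → nearest: M3 (87.028 km)
Q2 at 45.475°N, 74.714°W:
  M3: 148.657 km
  M4: 254.574 km
  M5: 80.746 km
  → nearest: M5 (80.746 km)
Q3 at 44.600°N, 73.298°W:
  M3: 106.546 km
  M4: 306.849 km
  M5: 167.223 km
  → nearest: M3 (106.546 km)

Q1→M3; Q2→M5; Q3→M3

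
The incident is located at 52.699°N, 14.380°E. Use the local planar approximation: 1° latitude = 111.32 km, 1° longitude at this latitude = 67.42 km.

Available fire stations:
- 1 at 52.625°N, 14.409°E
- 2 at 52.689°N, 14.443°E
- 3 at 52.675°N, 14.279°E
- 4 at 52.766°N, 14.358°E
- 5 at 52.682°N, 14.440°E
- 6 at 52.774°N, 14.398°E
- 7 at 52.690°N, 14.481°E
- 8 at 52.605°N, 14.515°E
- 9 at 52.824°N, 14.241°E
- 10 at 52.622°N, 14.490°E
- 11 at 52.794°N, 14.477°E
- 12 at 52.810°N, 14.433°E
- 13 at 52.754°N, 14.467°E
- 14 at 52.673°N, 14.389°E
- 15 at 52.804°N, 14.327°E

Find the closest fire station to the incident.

Distances from 52.699°N, 14.380°E:
1: 8.467 km
2: 4.391 km
3: 7.315 km
4: 7.604 km
5: 4.466 km
6: 8.437 km
7: 6.883 km
8: 13.869 km
9: 16.776 km
10: 11.335 km
11: 12.434 km
12: 12.863 km
13: 8.479 km
14: 2.957 km
15: 12.223 km
Minimum: 14 at 2.957 km.

14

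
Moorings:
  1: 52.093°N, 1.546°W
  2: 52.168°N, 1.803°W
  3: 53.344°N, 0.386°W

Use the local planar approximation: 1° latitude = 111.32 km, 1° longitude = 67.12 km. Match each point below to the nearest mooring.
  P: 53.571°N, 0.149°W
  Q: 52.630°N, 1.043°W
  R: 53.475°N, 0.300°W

P→3; Q→1; R→3

P at 53.571°N, 0.149°W:
  1: √((-1.478·111.32)² + (-1.397·67.12)²) = √(27070.43680 + 8792.18278) = 189.374 km
  2: √((-1.403·111.32)² + (-1.654·67.12)²) = √(24392.80463 + 12324.65883) = 191.618 km
  3: √((-0.227·111.32)² + (-0.237·67.12)²) = √(638.55471 + 253.04665) = 29.860 km
  → nearest: 3 (29.860 km)
Q at 52.630°N, 1.043°W:
  1: √((-0.537·111.32)² + (-0.503·67.12)²) = √(3573.50971 + 1139.82943) = 68.654 km
  2: √((-0.462·111.32)² + (-0.760·67.12)²) = √(2645.02844 + 2602.14253) = 72.437 km
  3: √((0.714·111.32)² + (0.657·67.12)²) = √(6317.46463 + 1944.61949) = 90.896 km
  → nearest: 1 (68.654 km)
R at 53.475°N, 0.300°W:
  1: √((-1.382·111.32)² + (-1.246·67.12)²) = √(23668.05018 + 6994.23114) = 175.106 km
  2: √((-1.307·111.32)² + (-1.503·67.12)²) = √(21168.86486 + 10177.04880) = 177.048 km
  3: √((-0.131·111.32)² + (-0.086·67.12)²) = √(212.66156 + 33.31968) = 15.684 km
  → nearest: 3 (15.684 km)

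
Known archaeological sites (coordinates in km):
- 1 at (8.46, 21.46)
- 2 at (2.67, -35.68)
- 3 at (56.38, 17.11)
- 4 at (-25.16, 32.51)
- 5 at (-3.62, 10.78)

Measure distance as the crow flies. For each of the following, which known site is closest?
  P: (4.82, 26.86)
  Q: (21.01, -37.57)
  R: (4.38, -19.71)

P at (4.82, 26.86):
  1: 6.51 km
  2: 62.58 km
  3: 52.47 km
  4: 30.51 km
  5: 18.16 km
  → nearest: 1 (6.51 km)
Q at (21.01, -37.57):
  1: 60.35 km
  2: 18.44 km
  3: 65.12 km
  4: 83.92 km
  5: 54.26 km
  → nearest: 2 (18.44 km)
R at (4.38, -19.71):
  1: 41.37 km
  2: 16.06 km
  3: 63.72 km
  4: 60.00 km
  5: 31.52 km
  → nearest: 2 (16.06 km)

P→1; Q→2; R→2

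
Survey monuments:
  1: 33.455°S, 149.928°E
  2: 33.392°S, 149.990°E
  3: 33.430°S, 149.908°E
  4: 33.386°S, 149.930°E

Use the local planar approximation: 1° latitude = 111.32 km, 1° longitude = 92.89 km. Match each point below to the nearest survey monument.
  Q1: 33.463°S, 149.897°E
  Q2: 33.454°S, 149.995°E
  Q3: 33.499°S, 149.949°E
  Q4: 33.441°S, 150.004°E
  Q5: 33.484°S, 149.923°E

Q1 at 33.463°S, 149.897°E:
  1: 3.014 km
  2: 11.709 km
  3: 3.813 km
  4: 9.103 km
  → nearest: 1 (3.014 km)
Q2 at 33.454°S, 149.995°E:
  1: 6.225 km
  2: 6.917 km
  3: 8.512 km
  4: 9.683 km
  → nearest: 1 (6.225 km)
Q3 at 33.499°S, 149.949°E:
  1: 5.272 km
  2: 12.505 km
  3: 8.573 km
  4: 12.702 km
  → nearest: 1 (5.272 km)
Q4 at 33.441°S, 150.004°E:
  1: 7.230 km
  2: 5.608 km
  3: 9.001 km
  4: 9.205 km
  → nearest: 2 (5.608 km)
Q5 at 33.484°S, 149.923°E:
  1: 3.262 km
  2: 11.984 km
  3: 6.171 km
  4: 10.929 km
  → nearest: 1 (3.262 km)

Q1→1; Q2→1; Q3→1; Q4→2; Q5→1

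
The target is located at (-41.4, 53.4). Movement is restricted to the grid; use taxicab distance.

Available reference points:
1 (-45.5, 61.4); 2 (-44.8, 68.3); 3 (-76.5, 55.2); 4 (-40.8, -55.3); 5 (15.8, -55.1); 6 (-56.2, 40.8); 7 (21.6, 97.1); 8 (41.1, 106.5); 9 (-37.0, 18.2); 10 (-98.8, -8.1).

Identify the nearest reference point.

Distances from (-41.4, 53.4):
1: |-4.1| + |8.0| = 4.1 + 8.0 = 12.1
2: |-3.4| + |14.9| = 3.4 + 14.9 = 18.3
3: |-35.1| + |1.8| = 35.1 + 1.8 = 36.9
4: |0.6| + |-108.7| = 0.6 + 108.7 = 109.3
5: |57.2| + |-108.5| = 57.2 + 108.5 = 165.7
6: |-14.8| + |-12.6| = 14.8 + 12.6 = 27.4
7: |63.0| + |43.7| = 63.0 + 43.7 = 106.7
8: |82.5| + |53.1| = 82.5 + 53.1 = 135.6
9: |4.4| + |-35.2| = 4.4 + 35.2 = 39.6
10: |-57.4| + |-61.5| = 57.4 + 61.5 = 118.9
Minimum: 1 at 12.1.

1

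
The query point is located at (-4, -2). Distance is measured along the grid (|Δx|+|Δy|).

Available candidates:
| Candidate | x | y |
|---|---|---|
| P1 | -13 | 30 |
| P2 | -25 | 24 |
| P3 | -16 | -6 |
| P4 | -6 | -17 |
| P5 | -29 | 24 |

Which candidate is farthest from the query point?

Distances from (-4, -2):
P1: 41
P2: 47
P3: 16
P4: 17
P5: 51
Maximum: P5 at 51.

P5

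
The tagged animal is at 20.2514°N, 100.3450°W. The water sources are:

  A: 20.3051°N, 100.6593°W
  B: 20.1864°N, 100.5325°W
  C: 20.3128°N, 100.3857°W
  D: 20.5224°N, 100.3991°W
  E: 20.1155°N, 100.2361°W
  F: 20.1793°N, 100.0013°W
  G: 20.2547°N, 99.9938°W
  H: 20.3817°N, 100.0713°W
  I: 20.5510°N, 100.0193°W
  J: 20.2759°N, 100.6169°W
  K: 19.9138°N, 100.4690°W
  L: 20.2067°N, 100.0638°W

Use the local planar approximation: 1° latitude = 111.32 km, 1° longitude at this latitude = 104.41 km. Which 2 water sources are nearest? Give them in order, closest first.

C, E

Distances from 20.2514°N, 100.3450°W:
A: √((0.0537·111.32)² + (-0.3143·104.41)²) = √(35.735097 + 1076.893991) = 33.3561 km
B: √((-0.0650·111.32)² + (-0.1875·104.41)²) = √(52.356802 + 383.254035) = 20.8713 km
C: √((0.0614·111.32)² + (-0.0407·104.41)²) = √(46.717881 + 18.058140) = 8.0484 km
D: √((0.2710·111.32)² + (-0.0541·104.41)²) = √(910.091330 + 31.906467) = 30.6920 km
E: √((-0.1359·111.32)² + (0.1089·104.41)²) = √(228.868123 + 129.282562) = 18.9249 km
F: √((-0.0721·111.32)² + (0.3437·104.41)²) = √(64.419437 + 1287.784685) = 36.7723 km
G: √((0.0033·111.32)² + (0.3512·104.41)²) = √(0.134950 + 1344.600307) = 36.6706 km
H: √((0.1303·111.32)² + (0.2737·104.41)²) = √(210.394909 + 816.645901) = 32.0475 km
I: √((0.2996·111.32)² + (0.3257·104.41)²) = √(1112.320685 + 1156.430956) = 47.6314 km
J: √((0.0245·111.32)² + (-0.2719·104.41)²) = √(7.438383 + 805.939806) = 28.5198 km
K: √((-0.3376·111.32)² + (-0.1240·104.41)²) = √(1412.379064 + 167.620666) = 39.7492 km
L: √((-0.0447·111.32)² + (0.2812·104.41)²) = √(24.760616 + 862.015002) = 29.7788 km
Sorted: C (8.0484 km) < E (18.9249 km) < B (20.8713 km) < J (28.5198 km) < …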